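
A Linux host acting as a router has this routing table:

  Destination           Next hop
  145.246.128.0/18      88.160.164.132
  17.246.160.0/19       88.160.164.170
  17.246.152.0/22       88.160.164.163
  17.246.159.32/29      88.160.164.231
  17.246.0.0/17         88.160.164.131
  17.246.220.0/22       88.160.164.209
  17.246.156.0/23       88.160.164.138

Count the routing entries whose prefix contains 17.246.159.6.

No listed prefix contains 17.246.159.6.
Total matching entries: 0.

0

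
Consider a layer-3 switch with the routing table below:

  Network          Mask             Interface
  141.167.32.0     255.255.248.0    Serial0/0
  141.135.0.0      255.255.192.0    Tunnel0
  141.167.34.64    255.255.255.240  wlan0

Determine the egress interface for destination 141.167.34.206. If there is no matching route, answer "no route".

Routes whose prefix contains 141.167.34.206:
  141.167.32.0/21 (141.167.32.0 - 141.167.39.255) -> Serial0/0
More-specific entries that do NOT match:
  141.167.34.64/28 (141.167.34.64 - 141.167.34.79) does not contain 141.167.34.206
Longest matching prefix is /21 -> interface Serial0/0.

Serial0/0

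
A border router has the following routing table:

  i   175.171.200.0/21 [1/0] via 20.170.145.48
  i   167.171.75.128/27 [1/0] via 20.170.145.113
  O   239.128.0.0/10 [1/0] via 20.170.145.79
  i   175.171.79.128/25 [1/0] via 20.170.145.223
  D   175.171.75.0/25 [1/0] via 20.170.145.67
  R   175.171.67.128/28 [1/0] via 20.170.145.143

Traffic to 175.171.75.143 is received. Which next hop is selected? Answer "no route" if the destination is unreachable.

no route

No entry's prefix contains 175.171.75.143; there is no default route.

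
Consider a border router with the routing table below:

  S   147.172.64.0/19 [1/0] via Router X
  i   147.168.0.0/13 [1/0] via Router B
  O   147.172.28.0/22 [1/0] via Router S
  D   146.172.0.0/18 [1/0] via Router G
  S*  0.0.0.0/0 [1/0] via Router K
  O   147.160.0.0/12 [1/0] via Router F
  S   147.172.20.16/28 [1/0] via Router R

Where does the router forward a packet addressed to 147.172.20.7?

Router B

Routes whose prefix contains 147.172.20.7:
  0.0.0.0/0 (default, matches everything) -> Router K
  147.160.0.0/12 (147.160.0.0 - 147.175.255.255) -> Router F
  147.168.0.0/13 (147.168.0.0 - 147.175.255.255) -> Router B
More-specific entries that do NOT match:
  147.172.20.16/28 (147.172.20.16 - 147.172.20.31) does not contain 147.172.20.7
  147.172.28.0/22 (147.172.28.0 - 147.172.31.255) does not contain 147.172.20.7
  147.172.64.0/19 (147.172.64.0 - 147.172.95.255) does not contain 147.172.20.7
  146.172.0.0/18 (146.172.0.0 - 146.172.63.255) does not contain 147.172.20.7
Longest matching prefix is /13 -> next hop Router B.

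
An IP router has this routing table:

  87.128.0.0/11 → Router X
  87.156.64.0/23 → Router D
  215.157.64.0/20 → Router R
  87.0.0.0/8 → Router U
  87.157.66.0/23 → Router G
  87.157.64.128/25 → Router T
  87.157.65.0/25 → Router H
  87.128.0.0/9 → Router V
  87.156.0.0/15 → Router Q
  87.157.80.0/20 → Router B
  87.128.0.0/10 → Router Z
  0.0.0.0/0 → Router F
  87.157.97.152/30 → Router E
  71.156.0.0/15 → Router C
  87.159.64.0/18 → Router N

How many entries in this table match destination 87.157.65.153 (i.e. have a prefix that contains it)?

6

Prefixes containing 87.157.65.153:
  0.0.0.0/0 (default, matches everything)
  87.0.0.0/8 (87.0.0.0 - 87.255.255.255)
  87.128.0.0/9 (87.128.0.0 - 87.255.255.255)
  87.128.0.0/10 (87.128.0.0 - 87.191.255.255)
  87.128.0.0/11 (87.128.0.0 - 87.159.255.255)
  87.156.0.0/15 (87.156.0.0 - 87.157.255.255)
Total matching entries: 6.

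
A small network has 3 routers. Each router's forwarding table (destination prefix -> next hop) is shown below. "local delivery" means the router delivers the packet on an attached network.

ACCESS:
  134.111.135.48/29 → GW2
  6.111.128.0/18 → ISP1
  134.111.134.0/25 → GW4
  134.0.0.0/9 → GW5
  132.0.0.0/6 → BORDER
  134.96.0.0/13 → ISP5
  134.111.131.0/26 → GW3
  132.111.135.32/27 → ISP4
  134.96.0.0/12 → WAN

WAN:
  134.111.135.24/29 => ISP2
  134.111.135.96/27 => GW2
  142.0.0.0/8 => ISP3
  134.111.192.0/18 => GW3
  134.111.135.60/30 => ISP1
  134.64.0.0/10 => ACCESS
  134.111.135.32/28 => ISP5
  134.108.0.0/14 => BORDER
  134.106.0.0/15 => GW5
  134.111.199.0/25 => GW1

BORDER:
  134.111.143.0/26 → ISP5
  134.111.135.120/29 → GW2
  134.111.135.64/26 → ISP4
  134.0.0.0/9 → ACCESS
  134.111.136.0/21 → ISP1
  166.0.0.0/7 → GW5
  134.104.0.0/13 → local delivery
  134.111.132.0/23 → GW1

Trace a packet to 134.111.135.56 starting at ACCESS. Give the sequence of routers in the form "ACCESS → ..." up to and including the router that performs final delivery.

ACCESS → WAN → BORDER

At ACCESS: longest match for 134.111.135.56 is 134.96.0.0/12 -> WAN
At WAN: longest match for 134.111.135.56 is 134.108.0.0/14 -> BORDER
At BORDER: longest match for 134.111.135.56 is 134.104.0.0/13 -> local delivery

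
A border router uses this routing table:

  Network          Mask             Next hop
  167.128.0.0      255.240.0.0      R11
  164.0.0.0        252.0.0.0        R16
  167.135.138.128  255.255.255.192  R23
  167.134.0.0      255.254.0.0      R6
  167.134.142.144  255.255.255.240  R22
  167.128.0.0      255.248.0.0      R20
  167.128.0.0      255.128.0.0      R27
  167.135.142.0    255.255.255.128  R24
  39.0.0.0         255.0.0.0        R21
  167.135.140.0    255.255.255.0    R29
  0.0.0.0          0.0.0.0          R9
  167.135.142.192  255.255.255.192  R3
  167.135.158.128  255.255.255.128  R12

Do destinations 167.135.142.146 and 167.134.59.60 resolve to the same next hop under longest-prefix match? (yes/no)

yes

167.135.142.146: longest match 167.134.0.0/15 -> R6
167.134.59.60: longest match 167.134.0.0/15 -> R6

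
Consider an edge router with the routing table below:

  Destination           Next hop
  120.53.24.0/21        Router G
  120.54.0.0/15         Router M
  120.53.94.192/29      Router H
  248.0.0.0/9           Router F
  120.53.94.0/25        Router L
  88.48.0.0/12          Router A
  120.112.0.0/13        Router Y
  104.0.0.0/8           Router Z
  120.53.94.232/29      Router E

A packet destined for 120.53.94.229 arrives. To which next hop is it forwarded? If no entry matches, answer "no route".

no route

No entry's prefix contains 120.53.94.229; there is no default route.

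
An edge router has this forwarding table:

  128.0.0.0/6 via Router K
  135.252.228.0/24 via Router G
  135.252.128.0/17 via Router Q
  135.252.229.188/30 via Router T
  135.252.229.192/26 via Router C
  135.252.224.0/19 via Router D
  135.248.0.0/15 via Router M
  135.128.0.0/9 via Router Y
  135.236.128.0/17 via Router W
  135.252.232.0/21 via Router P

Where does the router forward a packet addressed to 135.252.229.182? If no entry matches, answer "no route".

Routes whose prefix contains 135.252.229.182:
  135.128.0.0/9 (135.128.0.0 - 135.255.255.255) -> Router Y
  135.252.128.0/17 (135.252.128.0 - 135.252.255.255) -> Router Q
  135.252.224.0/19 (135.252.224.0 - 135.252.255.255) -> Router D
More-specific entries that do NOT match:
  135.252.229.188/30 (135.252.229.188 - 135.252.229.191) does not contain 135.252.229.182
  135.252.229.192/26 (135.252.229.192 - 135.252.229.255) does not contain 135.252.229.182
  135.252.228.0/24 (135.252.228.0 - 135.252.228.255) does not contain 135.252.229.182
  135.252.232.0/21 (135.252.232.0 - 135.252.239.255) does not contain 135.252.229.182
Longest matching prefix is /19 -> next hop Router D.

Router D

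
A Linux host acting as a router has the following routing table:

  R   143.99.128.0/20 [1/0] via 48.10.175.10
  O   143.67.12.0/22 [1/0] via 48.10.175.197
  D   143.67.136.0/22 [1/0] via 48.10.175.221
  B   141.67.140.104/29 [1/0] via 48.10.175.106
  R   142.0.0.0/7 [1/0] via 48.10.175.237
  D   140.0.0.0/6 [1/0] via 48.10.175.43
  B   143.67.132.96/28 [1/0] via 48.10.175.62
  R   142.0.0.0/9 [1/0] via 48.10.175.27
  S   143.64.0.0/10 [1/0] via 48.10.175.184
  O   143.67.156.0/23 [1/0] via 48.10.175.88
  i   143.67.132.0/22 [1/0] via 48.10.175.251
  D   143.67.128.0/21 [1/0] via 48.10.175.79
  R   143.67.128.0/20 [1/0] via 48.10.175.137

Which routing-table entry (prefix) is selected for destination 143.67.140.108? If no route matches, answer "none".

143.67.128.0/20

Entries matching 143.67.140.108:
  140.0.0.0/6 (140.0.0.0 - 143.255.255.255)
  142.0.0.0/7 (142.0.0.0 - 143.255.255.255)
  143.64.0.0/10 (143.64.0.0 - 143.127.255.255)
  143.67.128.0/20 (143.67.128.0 - 143.67.143.255)
Most specific is 143.67.128.0/20.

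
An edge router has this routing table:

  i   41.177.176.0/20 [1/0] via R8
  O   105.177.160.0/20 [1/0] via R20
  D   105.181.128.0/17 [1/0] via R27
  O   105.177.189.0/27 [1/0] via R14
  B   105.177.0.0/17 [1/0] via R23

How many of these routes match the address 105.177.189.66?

No listed prefix contains 105.177.189.66.
Total matching entries: 0.

0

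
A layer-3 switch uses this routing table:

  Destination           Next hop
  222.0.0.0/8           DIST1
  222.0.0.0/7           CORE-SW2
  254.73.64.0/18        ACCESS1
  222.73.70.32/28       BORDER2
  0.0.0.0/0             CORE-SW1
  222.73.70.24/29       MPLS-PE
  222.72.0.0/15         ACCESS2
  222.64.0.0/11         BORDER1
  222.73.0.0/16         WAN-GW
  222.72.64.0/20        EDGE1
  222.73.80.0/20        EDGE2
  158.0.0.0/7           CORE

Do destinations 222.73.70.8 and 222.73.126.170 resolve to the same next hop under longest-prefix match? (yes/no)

yes

222.73.70.8: longest match 222.73.0.0/16 -> WAN-GW
222.73.126.170: longest match 222.73.0.0/16 -> WAN-GW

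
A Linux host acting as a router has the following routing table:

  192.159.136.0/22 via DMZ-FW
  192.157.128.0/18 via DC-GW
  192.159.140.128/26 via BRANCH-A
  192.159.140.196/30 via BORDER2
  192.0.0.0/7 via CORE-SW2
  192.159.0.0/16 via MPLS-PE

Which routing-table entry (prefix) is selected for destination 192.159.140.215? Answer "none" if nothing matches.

Entries matching 192.159.140.215:
  192.0.0.0/7 (192.0.0.0 - 193.255.255.255)
  192.159.0.0/16 (192.159.0.0 - 192.159.255.255)
Most specific is 192.159.0.0/16.

192.159.0.0/16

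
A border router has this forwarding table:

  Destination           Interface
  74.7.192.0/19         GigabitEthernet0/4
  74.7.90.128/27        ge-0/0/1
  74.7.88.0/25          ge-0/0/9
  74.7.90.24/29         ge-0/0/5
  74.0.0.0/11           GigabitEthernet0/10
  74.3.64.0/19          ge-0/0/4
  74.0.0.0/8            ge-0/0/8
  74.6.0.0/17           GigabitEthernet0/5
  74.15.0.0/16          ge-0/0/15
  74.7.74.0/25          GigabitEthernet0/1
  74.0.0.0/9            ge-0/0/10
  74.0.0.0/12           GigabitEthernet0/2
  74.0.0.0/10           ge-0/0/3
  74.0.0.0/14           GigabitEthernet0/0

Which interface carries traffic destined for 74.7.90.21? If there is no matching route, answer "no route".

Routes whose prefix contains 74.7.90.21:
  74.0.0.0/8 (74.0.0.0 - 74.255.255.255) -> ge-0/0/8
  74.0.0.0/9 (74.0.0.0 - 74.127.255.255) -> ge-0/0/10
  74.0.0.0/10 (74.0.0.0 - 74.63.255.255) -> ge-0/0/3
  74.0.0.0/11 (74.0.0.0 - 74.31.255.255) -> GigabitEthernet0/10
  74.0.0.0/12 (74.0.0.0 - 74.15.255.255) -> GigabitEthernet0/2
More-specific entries that do NOT match:
  74.7.90.24/29 (74.7.90.24 - 74.7.90.31) does not contain 74.7.90.21
  74.7.90.128/27 (74.7.90.128 - 74.7.90.159) does not contain 74.7.90.21
  74.7.88.0/25 (74.7.88.0 - 74.7.88.127) does not contain 74.7.90.21
  74.7.74.0/25 (74.7.74.0 - 74.7.74.127) does not contain 74.7.90.21
  74.7.192.0/19 (74.7.192.0 - 74.7.223.255) does not contain 74.7.90.21
  74.3.64.0/19 (74.3.64.0 - 74.3.95.255) does not contain 74.7.90.21
  74.6.0.0/17 (74.6.0.0 - 74.6.127.255) does not contain 74.7.90.21
  74.15.0.0/16 (74.15.0.0 - 74.15.255.255) does not contain 74.7.90.21
  74.0.0.0/14 (74.0.0.0 - 74.3.255.255) does not contain 74.7.90.21
Longest matching prefix is /12 -> interface GigabitEthernet0/2.

GigabitEthernet0/2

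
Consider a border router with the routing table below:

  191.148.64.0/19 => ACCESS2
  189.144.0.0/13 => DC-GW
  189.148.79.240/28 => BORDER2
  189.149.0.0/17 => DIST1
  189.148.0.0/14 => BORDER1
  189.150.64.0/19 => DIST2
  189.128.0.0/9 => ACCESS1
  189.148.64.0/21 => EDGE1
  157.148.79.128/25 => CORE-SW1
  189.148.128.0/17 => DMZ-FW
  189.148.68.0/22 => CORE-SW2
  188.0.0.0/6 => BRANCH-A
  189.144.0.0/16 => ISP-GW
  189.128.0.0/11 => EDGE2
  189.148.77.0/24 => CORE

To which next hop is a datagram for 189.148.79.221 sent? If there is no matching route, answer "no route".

Routes whose prefix contains 189.148.79.221:
  188.0.0.0/6 (188.0.0.0 - 191.255.255.255) -> BRANCH-A
  189.128.0.0/9 (189.128.0.0 - 189.255.255.255) -> ACCESS1
  189.128.0.0/11 (189.128.0.0 - 189.159.255.255) -> EDGE2
  189.144.0.0/13 (189.144.0.0 - 189.151.255.255) -> DC-GW
  189.148.0.0/14 (189.148.0.0 - 189.151.255.255) -> BORDER1
More-specific entries that do NOT match:
  189.148.79.240/28 (189.148.79.240 - 189.148.79.255) does not contain 189.148.79.221
  157.148.79.128/25 (157.148.79.128 - 157.148.79.255) does not contain 189.148.79.221
  189.148.77.0/24 (189.148.77.0 - 189.148.77.255) does not contain 189.148.79.221
  189.148.68.0/22 (189.148.68.0 - 189.148.71.255) does not contain 189.148.79.221
  189.148.64.0/21 (189.148.64.0 - 189.148.71.255) does not contain 189.148.79.221
  191.148.64.0/19 (191.148.64.0 - 191.148.95.255) does not contain 189.148.79.221
  189.150.64.0/19 (189.150.64.0 - 189.150.95.255) does not contain 189.148.79.221
  189.149.0.0/17 (189.149.0.0 - 189.149.127.255) does not contain 189.148.79.221
  189.148.128.0/17 (189.148.128.0 - 189.148.255.255) does not contain 189.148.79.221
  189.144.0.0/16 (189.144.0.0 - 189.144.255.255) does not contain 189.148.79.221
Longest matching prefix is /14 -> next hop BORDER1.

BORDER1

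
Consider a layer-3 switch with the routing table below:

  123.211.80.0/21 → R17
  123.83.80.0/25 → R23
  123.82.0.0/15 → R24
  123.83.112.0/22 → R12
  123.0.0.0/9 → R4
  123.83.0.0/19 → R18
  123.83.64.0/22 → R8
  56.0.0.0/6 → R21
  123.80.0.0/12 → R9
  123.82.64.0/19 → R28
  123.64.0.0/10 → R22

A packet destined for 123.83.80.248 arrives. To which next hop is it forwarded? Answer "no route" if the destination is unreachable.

R24

Routes whose prefix contains 123.83.80.248:
  123.0.0.0/9 (123.0.0.0 - 123.127.255.255) -> R4
  123.64.0.0/10 (123.64.0.0 - 123.127.255.255) -> R22
  123.80.0.0/12 (123.80.0.0 - 123.95.255.255) -> R9
  123.82.0.0/15 (123.82.0.0 - 123.83.255.255) -> R24
More-specific entries that do NOT match:
  123.83.80.0/25 (123.83.80.0 - 123.83.80.127) does not contain 123.83.80.248
  123.83.112.0/22 (123.83.112.0 - 123.83.115.255) does not contain 123.83.80.248
  123.83.64.0/22 (123.83.64.0 - 123.83.67.255) does not contain 123.83.80.248
  123.211.80.0/21 (123.211.80.0 - 123.211.87.255) does not contain 123.83.80.248
  123.83.0.0/19 (123.83.0.0 - 123.83.31.255) does not contain 123.83.80.248
  123.82.64.0/19 (123.82.64.0 - 123.82.95.255) does not contain 123.83.80.248
Longest matching prefix is /15 -> next hop R24.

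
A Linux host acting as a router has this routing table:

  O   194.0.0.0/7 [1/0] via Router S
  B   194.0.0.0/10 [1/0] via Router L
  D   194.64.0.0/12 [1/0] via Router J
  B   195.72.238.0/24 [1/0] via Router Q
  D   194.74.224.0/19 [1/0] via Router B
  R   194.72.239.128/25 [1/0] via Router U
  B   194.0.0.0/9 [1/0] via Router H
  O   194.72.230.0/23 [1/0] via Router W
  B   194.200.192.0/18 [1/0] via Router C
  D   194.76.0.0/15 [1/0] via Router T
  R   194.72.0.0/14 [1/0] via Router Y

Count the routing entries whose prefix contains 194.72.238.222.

4

Prefixes containing 194.72.238.222:
  194.0.0.0/7 (194.0.0.0 - 195.255.255.255)
  194.0.0.0/9 (194.0.0.0 - 194.127.255.255)
  194.64.0.0/12 (194.64.0.0 - 194.79.255.255)
  194.72.0.0/14 (194.72.0.0 - 194.75.255.255)
Total matching entries: 4.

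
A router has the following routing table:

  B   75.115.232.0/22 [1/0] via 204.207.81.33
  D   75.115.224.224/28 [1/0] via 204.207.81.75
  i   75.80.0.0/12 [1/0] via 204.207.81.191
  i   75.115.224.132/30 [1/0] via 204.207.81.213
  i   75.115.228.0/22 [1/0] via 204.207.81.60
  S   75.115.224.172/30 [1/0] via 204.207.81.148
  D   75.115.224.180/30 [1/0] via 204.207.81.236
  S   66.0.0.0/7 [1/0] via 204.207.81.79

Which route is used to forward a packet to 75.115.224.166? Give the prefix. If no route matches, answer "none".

75.115.224.166 is outside every listed prefix and there is no default route.

none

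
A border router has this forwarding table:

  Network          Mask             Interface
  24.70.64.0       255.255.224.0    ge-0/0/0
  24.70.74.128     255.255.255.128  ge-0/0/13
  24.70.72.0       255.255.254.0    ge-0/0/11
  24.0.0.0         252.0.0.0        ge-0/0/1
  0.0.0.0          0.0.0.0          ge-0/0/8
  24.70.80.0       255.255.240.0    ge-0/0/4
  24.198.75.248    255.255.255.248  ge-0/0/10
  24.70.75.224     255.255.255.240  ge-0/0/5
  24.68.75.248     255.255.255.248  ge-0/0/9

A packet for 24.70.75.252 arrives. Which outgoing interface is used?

Routes whose prefix contains 24.70.75.252:
  0.0.0.0/0 (default, matches everything) -> ge-0/0/8
  24.0.0.0/6 (24.0.0.0 - 27.255.255.255) -> ge-0/0/1
  24.70.64.0/19 (24.70.64.0 - 24.70.95.255) -> ge-0/0/0
More-specific entries that do NOT match:
  24.198.75.248/29 (24.198.75.248 - 24.198.75.255) does not contain 24.70.75.252
  24.68.75.248/29 (24.68.75.248 - 24.68.75.255) does not contain 24.70.75.252
  24.70.75.224/28 (24.70.75.224 - 24.70.75.239) does not contain 24.70.75.252
  24.70.74.128/25 (24.70.74.128 - 24.70.74.255) does not contain 24.70.75.252
  24.70.72.0/23 (24.70.72.0 - 24.70.73.255) does not contain 24.70.75.252
  24.70.80.0/20 (24.70.80.0 - 24.70.95.255) does not contain 24.70.75.252
Longest matching prefix is /19 -> interface ge-0/0/0.

ge-0/0/0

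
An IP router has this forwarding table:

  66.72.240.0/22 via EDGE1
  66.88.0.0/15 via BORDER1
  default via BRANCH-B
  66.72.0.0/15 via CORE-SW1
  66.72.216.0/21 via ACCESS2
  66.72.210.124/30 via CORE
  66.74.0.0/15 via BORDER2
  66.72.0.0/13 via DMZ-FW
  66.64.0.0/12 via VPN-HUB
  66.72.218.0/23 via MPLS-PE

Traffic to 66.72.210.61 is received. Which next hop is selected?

CORE-SW1

Routes whose prefix contains 66.72.210.61:
  0.0.0.0/0 (default, matches everything) -> BRANCH-B
  66.64.0.0/12 (66.64.0.0 - 66.79.255.255) -> VPN-HUB
  66.72.0.0/13 (66.72.0.0 - 66.79.255.255) -> DMZ-FW
  66.72.0.0/15 (66.72.0.0 - 66.73.255.255) -> CORE-SW1
More-specific entries that do NOT match:
  66.72.210.124/30 (66.72.210.124 - 66.72.210.127) does not contain 66.72.210.61
  66.72.218.0/23 (66.72.218.0 - 66.72.219.255) does not contain 66.72.210.61
  66.72.240.0/22 (66.72.240.0 - 66.72.243.255) does not contain 66.72.210.61
  66.72.216.0/21 (66.72.216.0 - 66.72.223.255) does not contain 66.72.210.61
Longest matching prefix is /15 -> next hop CORE-SW1.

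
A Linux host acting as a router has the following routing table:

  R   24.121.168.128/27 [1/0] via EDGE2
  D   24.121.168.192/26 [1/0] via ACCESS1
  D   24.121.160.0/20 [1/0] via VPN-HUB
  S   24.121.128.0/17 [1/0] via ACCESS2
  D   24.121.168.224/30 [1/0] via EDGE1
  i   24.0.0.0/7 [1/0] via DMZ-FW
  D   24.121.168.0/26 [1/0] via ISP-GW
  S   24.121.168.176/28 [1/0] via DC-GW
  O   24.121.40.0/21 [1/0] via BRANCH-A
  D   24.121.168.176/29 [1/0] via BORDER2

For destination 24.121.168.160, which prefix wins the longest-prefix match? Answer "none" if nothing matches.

24.121.160.0/20

Entries matching 24.121.168.160:
  24.0.0.0/7 (24.0.0.0 - 25.255.255.255)
  24.121.128.0/17 (24.121.128.0 - 24.121.255.255)
  24.121.160.0/20 (24.121.160.0 - 24.121.175.255)
Most specific is 24.121.160.0/20.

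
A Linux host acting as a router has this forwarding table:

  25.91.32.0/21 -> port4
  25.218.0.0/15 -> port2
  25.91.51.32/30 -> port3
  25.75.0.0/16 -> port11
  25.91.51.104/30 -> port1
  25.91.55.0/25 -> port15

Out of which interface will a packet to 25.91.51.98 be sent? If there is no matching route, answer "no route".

no route

No entry's prefix contains 25.91.51.98; there is no default route.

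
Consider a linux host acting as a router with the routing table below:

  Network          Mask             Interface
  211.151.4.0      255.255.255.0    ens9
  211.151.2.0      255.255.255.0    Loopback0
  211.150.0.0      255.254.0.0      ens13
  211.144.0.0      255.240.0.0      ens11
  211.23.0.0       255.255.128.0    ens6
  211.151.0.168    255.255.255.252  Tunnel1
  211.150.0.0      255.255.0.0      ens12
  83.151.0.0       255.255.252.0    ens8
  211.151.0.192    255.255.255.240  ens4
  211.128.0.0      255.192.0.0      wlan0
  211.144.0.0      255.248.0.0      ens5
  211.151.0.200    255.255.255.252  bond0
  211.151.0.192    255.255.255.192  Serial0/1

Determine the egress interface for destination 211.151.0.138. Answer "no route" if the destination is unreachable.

Routes whose prefix contains 211.151.0.138:
  211.128.0.0/10 (211.128.0.0 - 211.191.255.255) -> wlan0
  211.144.0.0/12 (211.144.0.0 - 211.159.255.255) -> ens11
  211.144.0.0/13 (211.144.0.0 - 211.151.255.255) -> ens5
  211.150.0.0/15 (211.150.0.0 - 211.151.255.255) -> ens13
More-specific entries that do NOT match:
  211.151.0.168/30 (211.151.0.168 - 211.151.0.171) does not contain 211.151.0.138
  211.151.0.200/30 (211.151.0.200 - 211.151.0.203) does not contain 211.151.0.138
  211.151.0.192/28 (211.151.0.192 - 211.151.0.207) does not contain 211.151.0.138
  211.151.0.192/26 (211.151.0.192 - 211.151.0.255) does not contain 211.151.0.138
  211.151.4.0/24 (211.151.4.0 - 211.151.4.255) does not contain 211.151.0.138
  211.151.2.0/24 (211.151.2.0 - 211.151.2.255) does not contain 211.151.0.138
  83.151.0.0/22 (83.151.0.0 - 83.151.3.255) does not contain 211.151.0.138
  211.23.0.0/17 (211.23.0.0 - 211.23.127.255) does not contain 211.151.0.138
  211.150.0.0/16 (211.150.0.0 - 211.150.255.255) does not contain 211.151.0.138
Longest matching prefix is /15 -> interface ens13.

ens13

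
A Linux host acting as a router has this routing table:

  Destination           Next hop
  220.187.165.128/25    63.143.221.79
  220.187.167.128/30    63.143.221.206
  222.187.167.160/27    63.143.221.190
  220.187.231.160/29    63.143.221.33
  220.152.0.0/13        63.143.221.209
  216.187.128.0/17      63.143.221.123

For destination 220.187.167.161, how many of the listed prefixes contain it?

No listed prefix contains 220.187.167.161.
Total matching entries: 0.

0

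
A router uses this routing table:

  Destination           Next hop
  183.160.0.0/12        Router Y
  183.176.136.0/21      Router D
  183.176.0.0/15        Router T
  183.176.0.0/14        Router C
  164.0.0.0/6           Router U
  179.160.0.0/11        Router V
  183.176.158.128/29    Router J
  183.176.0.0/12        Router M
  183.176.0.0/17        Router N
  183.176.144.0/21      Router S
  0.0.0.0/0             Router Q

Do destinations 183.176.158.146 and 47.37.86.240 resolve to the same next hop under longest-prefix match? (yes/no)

no

183.176.158.146: longest match 183.176.0.0/15 -> Router T
47.37.86.240: longest match 0.0.0.0/0 -> Router Q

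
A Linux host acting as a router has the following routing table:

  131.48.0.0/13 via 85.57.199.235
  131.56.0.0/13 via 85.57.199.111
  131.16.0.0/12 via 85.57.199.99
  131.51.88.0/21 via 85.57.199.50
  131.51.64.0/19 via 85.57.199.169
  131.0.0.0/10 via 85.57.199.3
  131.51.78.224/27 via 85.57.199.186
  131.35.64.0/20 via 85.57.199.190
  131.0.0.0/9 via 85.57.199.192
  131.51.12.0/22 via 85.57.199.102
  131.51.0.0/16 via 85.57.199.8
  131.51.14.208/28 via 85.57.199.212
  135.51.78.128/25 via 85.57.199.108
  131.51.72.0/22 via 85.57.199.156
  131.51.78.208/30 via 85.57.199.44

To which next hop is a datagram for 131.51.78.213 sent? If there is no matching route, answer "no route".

Routes whose prefix contains 131.51.78.213:
  131.0.0.0/9 (131.0.0.0 - 131.127.255.255) -> 85.57.199.192
  131.0.0.0/10 (131.0.0.0 - 131.63.255.255) -> 85.57.199.3
  131.48.0.0/13 (131.48.0.0 - 131.55.255.255) -> 85.57.199.235
  131.51.0.0/16 (131.51.0.0 - 131.51.255.255) -> 85.57.199.8
  131.51.64.0/19 (131.51.64.0 - 131.51.95.255) -> 85.57.199.169
More-specific entries that do NOT match:
  131.51.78.208/30 (131.51.78.208 - 131.51.78.211) does not contain 131.51.78.213
  131.51.14.208/28 (131.51.14.208 - 131.51.14.223) does not contain 131.51.78.213
  131.51.78.224/27 (131.51.78.224 - 131.51.78.255) does not contain 131.51.78.213
  135.51.78.128/25 (135.51.78.128 - 135.51.78.255) does not contain 131.51.78.213
  131.51.12.0/22 (131.51.12.0 - 131.51.15.255) does not contain 131.51.78.213
  131.51.72.0/22 (131.51.72.0 - 131.51.75.255) does not contain 131.51.78.213
  131.51.88.0/21 (131.51.88.0 - 131.51.95.255) does not contain 131.51.78.213
  131.35.64.0/20 (131.35.64.0 - 131.35.79.255) does not contain 131.51.78.213
Longest matching prefix is /19 -> next hop 85.57.199.169.

85.57.199.169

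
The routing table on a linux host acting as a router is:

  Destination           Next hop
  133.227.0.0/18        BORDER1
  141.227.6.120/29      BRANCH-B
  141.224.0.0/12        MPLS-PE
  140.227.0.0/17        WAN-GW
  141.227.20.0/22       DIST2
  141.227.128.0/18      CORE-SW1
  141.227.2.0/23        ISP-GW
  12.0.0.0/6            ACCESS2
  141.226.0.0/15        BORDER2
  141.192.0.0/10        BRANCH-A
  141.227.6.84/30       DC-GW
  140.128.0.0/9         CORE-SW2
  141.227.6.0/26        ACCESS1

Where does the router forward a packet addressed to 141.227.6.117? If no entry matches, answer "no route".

BORDER2

Routes whose prefix contains 141.227.6.117:
  141.192.0.0/10 (141.192.0.0 - 141.255.255.255) -> BRANCH-A
  141.224.0.0/12 (141.224.0.0 - 141.239.255.255) -> MPLS-PE
  141.226.0.0/15 (141.226.0.0 - 141.227.255.255) -> BORDER2
More-specific entries that do NOT match:
  141.227.6.84/30 (141.227.6.84 - 141.227.6.87) does not contain 141.227.6.117
  141.227.6.120/29 (141.227.6.120 - 141.227.6.127) does not contain 141.227.6.117
  141.227.6.0/26 (141.227.6.0 - 141.227.6.63) does not contain 141.227.6.117
  141.227.2.0/23 (141.227.2.0 - 141.227.3.255) does not contain 141.227.6.117
  141.227.20.0/22 (141.227.20.0 - 141.227.23.255) does not contain 141.227.6.117
  133.227.0.0/18 (133.227.0.0 - 133.227.63.255) does not contain 141.227.6.117
  141.227.128.0/18 (141.227.128.0 - 141.227.191.255) does not contain 141.227.6.117
  140.227.0.0/17 (140.227.0.0 - 140.227.127.255) does not contain 141.227.6.117
Longest matching prefix is /15 -> next hop BORDER2.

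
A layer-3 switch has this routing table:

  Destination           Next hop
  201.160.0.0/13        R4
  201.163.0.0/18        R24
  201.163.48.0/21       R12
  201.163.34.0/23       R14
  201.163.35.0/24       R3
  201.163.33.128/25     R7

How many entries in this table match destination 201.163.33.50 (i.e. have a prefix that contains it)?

2

Prefixes containing 201.163.33.50:
  201.160.0.0/13 (201.160.0.0 - 201.167.255.255)
  201.163.0.0/18 (201.163.0.0 - 201.163.63.255)
Total matching entries: 2.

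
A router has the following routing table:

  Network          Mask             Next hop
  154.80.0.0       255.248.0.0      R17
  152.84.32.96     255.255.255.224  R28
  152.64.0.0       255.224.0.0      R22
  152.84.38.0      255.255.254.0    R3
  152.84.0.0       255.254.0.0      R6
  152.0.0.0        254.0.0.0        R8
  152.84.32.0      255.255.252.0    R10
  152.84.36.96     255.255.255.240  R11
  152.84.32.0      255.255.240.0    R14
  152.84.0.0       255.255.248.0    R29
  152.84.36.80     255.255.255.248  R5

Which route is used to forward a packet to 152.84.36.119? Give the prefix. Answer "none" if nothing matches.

Entries matching 152.84.36.119:
  152.0.0.0/7 (152.0.0.0 - 153.255.255.255)
  152.64.0.0/11 (152.64.0.0 - 152.95.255.255)
  152.84.0.0/15 (152.84.0.0 - 152.85.255.255)
  152.84.32.0/20 (152.84.32.0 - 152.84.47.255)
Most specific is 152.84.32.0/20.

152.84.32.0/20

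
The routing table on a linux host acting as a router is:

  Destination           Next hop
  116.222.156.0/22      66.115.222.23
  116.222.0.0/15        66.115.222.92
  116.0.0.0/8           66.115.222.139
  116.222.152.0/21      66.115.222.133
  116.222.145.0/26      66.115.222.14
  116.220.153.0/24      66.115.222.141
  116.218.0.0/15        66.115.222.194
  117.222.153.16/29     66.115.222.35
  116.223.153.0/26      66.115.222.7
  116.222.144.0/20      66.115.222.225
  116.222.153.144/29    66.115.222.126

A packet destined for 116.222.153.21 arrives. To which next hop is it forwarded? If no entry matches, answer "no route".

66.115.222.133

Routes whose prefix contains 116.222.153.21:
  116.0.0.0/8 (116.0.0.0 - 116.255.255.255) -> 66.115.222.139
  116.222.0.0/15 (116.222.0.0 - 116.223.255.255) -> 66.115.222.92
  116.222.144.0/20 (116.222.144.0 - 116.222.159.255) -> 66.115.222.225
  116.222.152.0/21 (116.222.152.0 - 116.222.159.255) -> 66.115.222.133
More-specific entries that do NOT match:
  117.222.153.16/29 (117.222.153.16 - 117.222.153.23) does not contain 116.222.153.21
  116.222.153.144/29 (116.222.153.144 - 116.222.153.151) does not contain 116.222.153.21
  116.222.145.0/26 (116.222.145.0 - 116.222.145.63) does not contain 116.222.153.21
  116.223.153.0/26 (116.223.153.0 - 116.223.153.63) does not contain 116.222.153.21
  116.220.153.0/24 (116.220.153.0 - 116.220.153.255) does not contain 116.222.153.21
  116.222.156.0/22 (116.222.156.0 - 116.222.159.255) does not contain 116.222.153.21
Longest matching prefix is /21 -> next hop 66.115.222.133.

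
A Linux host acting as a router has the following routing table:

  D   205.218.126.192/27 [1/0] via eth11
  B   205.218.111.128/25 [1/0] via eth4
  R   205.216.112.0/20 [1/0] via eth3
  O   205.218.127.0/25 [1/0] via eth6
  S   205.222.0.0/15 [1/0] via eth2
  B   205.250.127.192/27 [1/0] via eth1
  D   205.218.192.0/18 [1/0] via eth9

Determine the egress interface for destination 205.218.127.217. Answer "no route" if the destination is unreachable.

no route

No entry's prefix contains 205.218.127.217; there is no default route.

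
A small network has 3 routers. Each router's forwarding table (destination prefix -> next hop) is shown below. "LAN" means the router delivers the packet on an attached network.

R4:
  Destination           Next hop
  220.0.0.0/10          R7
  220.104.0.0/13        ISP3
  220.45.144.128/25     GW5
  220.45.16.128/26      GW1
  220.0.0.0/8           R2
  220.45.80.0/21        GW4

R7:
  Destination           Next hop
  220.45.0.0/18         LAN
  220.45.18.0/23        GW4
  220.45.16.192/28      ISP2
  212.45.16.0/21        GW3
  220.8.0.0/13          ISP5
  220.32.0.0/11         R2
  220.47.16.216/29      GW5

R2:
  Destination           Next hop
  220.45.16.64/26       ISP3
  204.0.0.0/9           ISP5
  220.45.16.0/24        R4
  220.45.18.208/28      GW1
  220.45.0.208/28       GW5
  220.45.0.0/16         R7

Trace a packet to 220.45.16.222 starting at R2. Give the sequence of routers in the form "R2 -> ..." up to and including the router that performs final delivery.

R2 -> R4 -> R7

At R2: longest match for 220.45.16.222 is 220.45.16.0/24 -> R4
At R4: longest match for 220.45.16.222 is 220.0.0.0/10 -> R7
At R7: longest match for 220.45.16.222 is 220.45.0.0/18 -> LAN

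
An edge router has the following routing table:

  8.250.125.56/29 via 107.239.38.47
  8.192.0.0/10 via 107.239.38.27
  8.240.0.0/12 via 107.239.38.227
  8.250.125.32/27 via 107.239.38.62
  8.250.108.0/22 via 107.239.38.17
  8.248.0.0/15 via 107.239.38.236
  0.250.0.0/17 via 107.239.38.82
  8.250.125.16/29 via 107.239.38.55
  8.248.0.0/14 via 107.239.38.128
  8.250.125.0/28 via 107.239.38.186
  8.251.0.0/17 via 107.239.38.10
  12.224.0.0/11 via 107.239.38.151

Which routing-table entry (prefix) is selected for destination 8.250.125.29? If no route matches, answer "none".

Entries matching 8.250.125.29:
  8.192.0.0/10 (8.192.0.0 - 8.255.255.255)
  8.240.0.0/12 (8.240.0.0 - 8.255.255.255)
  8.248.0.0/14 (8.248.0.0 - 8.251.255.255)
Most specific is 8.248.0.0/14.

8.248.0.0/14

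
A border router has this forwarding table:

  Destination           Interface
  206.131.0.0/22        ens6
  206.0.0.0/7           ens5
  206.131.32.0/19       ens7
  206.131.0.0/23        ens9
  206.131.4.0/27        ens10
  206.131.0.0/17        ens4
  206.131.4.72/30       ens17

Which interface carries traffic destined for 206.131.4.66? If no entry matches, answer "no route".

Routes whose prefix contains 206.131.4.66:
  206.0.0.0/7 (206.0.0.0 - 207.255.255.255) -> ens5
  206.131.0.0/17 (206.131.0.0 - 206.131.127.255) -> ens4
More-specific entries that do NOT match:
  206.131.4.72/30 (206.131.4.72 - 206.131.4.75) does not contain 206.131.4.66
  206.131.4.0/27 (206.131.4.0 - 206.131.4.31) does not contain 206.131.4.66
  206.131.0.0/23 (206.131.0.0 - 206.131.1.255) does not contain 206.131.4.66
  206.131.0.0/22 (206.131.0.0 - 206.131.3.255) does not contain 206.131.4.66
  206.131.32.0/19 (206.131.32.0 - 206.131.63.255) does not contain 206.131.4.66
Longest matching prefix is /17 -> interface ens4.

ens4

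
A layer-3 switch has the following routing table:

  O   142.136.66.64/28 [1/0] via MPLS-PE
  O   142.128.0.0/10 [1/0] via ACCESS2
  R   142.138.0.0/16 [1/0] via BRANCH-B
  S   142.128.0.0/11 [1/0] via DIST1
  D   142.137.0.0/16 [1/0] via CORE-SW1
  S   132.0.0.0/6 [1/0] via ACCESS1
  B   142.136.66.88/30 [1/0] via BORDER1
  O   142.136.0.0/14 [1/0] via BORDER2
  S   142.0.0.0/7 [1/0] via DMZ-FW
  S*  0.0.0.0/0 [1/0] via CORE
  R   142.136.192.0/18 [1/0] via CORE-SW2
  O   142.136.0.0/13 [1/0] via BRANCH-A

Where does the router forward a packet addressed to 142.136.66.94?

BORDER2

Routes whose prefix contains 142.136.66.94:
  0.0.0.0/0 (default, matches everything) -> CORE
  142.0.0.0/7 (142.0.0.0 - 143.255.255.255) -> DMZ-FW
  142.128.0.0/10 (142.128.0.0 - 142.191.255.255) -> ACCESS2
  142.128.0.0/11 (142.128.0.0 - 142.159.255.255) -> DIST1
  142.136.0.0/13 (142.136.0.0 - 142.143.255.255) -> BRANCH-A
  142.136.0.0/14 (142.136.0.0 - 142.139.255.255) -> BORDER2
More-specific entries that do NOT match:
  142.136.66.88/30 (142.136.66.88 - 142.136.66.91) does not contain 142.136.66.94
  142.136.66.64/28 (142.136.66.64 - 142.136.66.79) does not contain 142.136.66.94
  142.136.192.0/18 (142.136.192.0 - 142.136.255.255) does not contain 142.136.66.94
  142.138.0.0/16 (142.138.0.0 - 142.138.255.255) does not contain 142.136.66.94
  142.137.0.0/16 (142.137.0.0 - 142.137.255.255) does not contain 142.136.66.94
Longest matching prefix is /14 -> next hop BORDER2.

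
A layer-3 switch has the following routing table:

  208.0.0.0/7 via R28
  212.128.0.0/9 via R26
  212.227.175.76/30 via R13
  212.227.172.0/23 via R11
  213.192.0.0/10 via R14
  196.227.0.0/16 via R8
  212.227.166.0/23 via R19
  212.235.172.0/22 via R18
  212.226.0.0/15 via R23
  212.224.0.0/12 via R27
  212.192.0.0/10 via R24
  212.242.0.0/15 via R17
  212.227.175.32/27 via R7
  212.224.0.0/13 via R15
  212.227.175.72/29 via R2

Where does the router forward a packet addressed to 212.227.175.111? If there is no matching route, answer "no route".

Routes whose prefix contains 212.227.175.111:
  212.128.0.0/9 (212.128.0.0 - 212.255.255.255) -> R26
  212.192.0.0/10 (212.192.0.0 - 212.255.255.255) -> R24
  212.224.0.0/12 (212.224.0.0 - 212.239.255.255) -> R27
  212.224.0.0/13 (212.224.0.0 - 212.231.255.255) -> R15
  212.226.0.0/15 (212.226.0.0 - 212.227.255.255) -> R23
More-specific entries that do NOT match:
  212.227.175.76/30 (212.227.175.76 - 212.227.175.79) does not contain 212.227.175.111
  212.227.175.72/29 (212.227.175.72 - 212.227.175.79) does not contain 212.227.175.111
  212.227.175.32/27 (212.227.175.32 - 212.227.175.63) does not contain 212.227.175.111
  212.227.172.0/23 (212.227.172.0 - 212.227.173.255) does not contain 212.227.175.111
  212.227.166.0/23 (212.227.166.0 - 212.227.167.255) does not contain 212.227.175.111
  212.235.172.0/22 (212.235.172.0 - 212.235.175.255) does not contain 212.227.175.111
  196.227.0.0/16 (196.227.0.0 - 196.227.255.255) does not contain 212.227.175.111
Longest matching prefix is /15 -> next hop R23.

R23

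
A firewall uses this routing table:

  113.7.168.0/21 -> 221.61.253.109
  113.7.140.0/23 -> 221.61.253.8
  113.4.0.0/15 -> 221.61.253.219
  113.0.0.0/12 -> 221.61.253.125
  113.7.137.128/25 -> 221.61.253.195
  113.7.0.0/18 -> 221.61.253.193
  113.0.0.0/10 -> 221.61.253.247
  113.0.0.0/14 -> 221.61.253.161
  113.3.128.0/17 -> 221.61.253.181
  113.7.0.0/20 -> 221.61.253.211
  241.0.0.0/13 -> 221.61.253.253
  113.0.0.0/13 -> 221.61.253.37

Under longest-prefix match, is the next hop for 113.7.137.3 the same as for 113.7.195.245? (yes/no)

113.7.137.3: longest match 113.0.0.0/13 -> 221.61.253.37
113.7.195.245: longest match 113.0.0.0/13 -> 221.61.253.37

yes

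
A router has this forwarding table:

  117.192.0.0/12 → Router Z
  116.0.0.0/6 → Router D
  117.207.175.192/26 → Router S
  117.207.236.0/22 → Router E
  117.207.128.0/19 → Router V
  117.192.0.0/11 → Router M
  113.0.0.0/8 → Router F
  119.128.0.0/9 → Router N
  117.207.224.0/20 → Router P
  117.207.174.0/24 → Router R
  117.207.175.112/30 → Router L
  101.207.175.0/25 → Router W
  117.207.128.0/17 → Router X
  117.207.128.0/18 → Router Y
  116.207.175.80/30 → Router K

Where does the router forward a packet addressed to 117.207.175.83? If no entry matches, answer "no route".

Router Y

Routes whose prefix contains 117.207.175.83:
  116.0.0.0/6 (116.0.0.0 - 119.255.255.255) -> Router D
  117.192.0.0/11 (117.192.0.0 - 117.223.255.255) -> Router M
  117.192.0.0/12 (117.192.0.0 - 117.207.255.255) -> Router Z
  117.207.128.0/17 (117.207.128.0 - 117.207.255.255) -> Router X
  117.207.128.0/18 (117.207.128.0 - 117.207.191.255) -> Router Y
More-specific entries that do NOT match:
  117.207.175.112/30 (117.207.175.112 - 117.207.175.115) does not contain 117.207.175.83
  116.207.175.80/30 (116.207.175.80 - 116.207.175.83) does not contain 117.207.175.83
  117.207.175.192/26 (117.207.175.192 - 117.207.175.255) does not contain 117.207.175.83
  101.207.175.0/25 (101.207.175.0 - 101.207.175.127) does not contain 117.207.175.83
  117.207.174.0/24 (117.207.174.0 - 117.207.174.255) does not contain 117.207.175.83
  117.207.236.0/22 (117.207.236.0 - 117.207.239.255) does not contain 117.207.175.83
  117.207.224.0/20 (117.207.224.0 - 117.207.239.255) does not contain 117.207.175.83
  117.207.128.0/19 (117.207.128.0 - 117.207.159.255) does not contain 117.207.175.83
Longest matching prefix is /18 -> next hop Router Y.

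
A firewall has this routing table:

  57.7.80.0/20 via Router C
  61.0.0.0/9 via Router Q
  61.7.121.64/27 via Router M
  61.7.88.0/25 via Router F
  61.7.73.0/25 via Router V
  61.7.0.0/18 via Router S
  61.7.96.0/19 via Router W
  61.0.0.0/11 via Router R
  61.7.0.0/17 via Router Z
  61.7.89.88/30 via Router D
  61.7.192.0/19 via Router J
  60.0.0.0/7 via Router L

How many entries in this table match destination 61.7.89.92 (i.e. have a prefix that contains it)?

Prefixes containing 61.7.89.92:
  60.0.0.0/7 (60.0.0.0 - 61.255.255.255)
  61.0.0.0/9 (61.0.0.0 - 61.127.255.255)
  61.0.0.0/11 (61.0.0.0 - 61.31.255.255)
  61.7.0.0/17 (61.7.0.0 - 61.7.127.255)
Total matching entries: 4.

4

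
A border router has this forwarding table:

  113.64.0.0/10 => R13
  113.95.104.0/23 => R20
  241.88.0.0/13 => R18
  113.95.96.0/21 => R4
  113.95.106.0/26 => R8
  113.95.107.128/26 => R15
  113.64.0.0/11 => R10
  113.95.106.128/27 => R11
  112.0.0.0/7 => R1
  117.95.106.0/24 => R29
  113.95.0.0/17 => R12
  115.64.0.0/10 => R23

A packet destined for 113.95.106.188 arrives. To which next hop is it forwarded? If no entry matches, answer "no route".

Routes whose prefix contains 113.95.106.188:
  112.0.0.0/7 (112.0.0.0 - 113.255.255.255) -> R1
  113.64.0.0/10 (113.64.0.0 - 113.127.255.255) -> R13
  113.64.0.0/11 (113.64.0.0 - 113.95.255.255) -> R10
  113.95.0.0/17 (113.95.0.0 - 113.95.127.255) -> R12
More-specific entries that do NOT match:
  113.95.106.128/27 (113.95.106.128 - 113.95.106.159) does not contain 113.95.106.188
  113.95.106.0/26 (113.95.106.0 - 113.95.106.63) does not contain 113.95.106.188
  113.95.107.128/26 (113.95.107.128 - 113.95.107.191) does not contain 113.95.106.188
  117.95.106.0/24 (117.95.106.0 - 117.95.106.255) does not contain 113.95.106.188
  113.95.104.0/23 (113.95.104.0 - 113.95.105.255) does not contain 113.95.106.188
  113.95.96.0/21 (113.95.96.0 - 113.95.103.255) does not contain 113.95.106.188
Longest matching prefix is /17 -> next hop R12.

R12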